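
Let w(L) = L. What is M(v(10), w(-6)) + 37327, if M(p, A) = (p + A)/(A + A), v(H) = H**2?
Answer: 223915/6 ≈ 37319.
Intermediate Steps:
M(p, A) = (A + p)/(2*A) (M(p, A) = (A + p)/((2*A)) = (A + p)*(1/(2*A)) = (A + p)/(2*A))
M(v(10), w(-6)) + 37327 = (1/2)*(-6 + 10**2)/(-6) + 37327 = (1/2)*(-1/6)*(-6 + 100) + 37327 = (1/2)*(-1/6)*94 + 37327 = -47/6 + 37327 = 223915/6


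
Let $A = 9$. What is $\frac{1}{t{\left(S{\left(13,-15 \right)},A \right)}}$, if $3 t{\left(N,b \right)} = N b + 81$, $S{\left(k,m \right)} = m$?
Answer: $- \frac{1}{18} \approx -0.055556$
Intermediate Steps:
$t{\left(N,b \right)} = 27 + \frac{N b}{3}$ ($t{\left(N,b \right)} = \frac{N b + 81}{3} = \frac{81 + N b}{3} = 27 + \frac{N b}{3}$)
$\frac{1}{t{\left(S{\left(13,-15 \right)},A \right)}} = \frac{1}{27 + \frac{1}{3} \left(-15\right) 9} = \frac{1}{27 - 45} = \frac{1}{-18} = - \frac{1}{18}$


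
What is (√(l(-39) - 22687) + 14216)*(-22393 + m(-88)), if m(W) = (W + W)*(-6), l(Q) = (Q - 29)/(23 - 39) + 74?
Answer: -303326792 - 21337*I*√90435/2 ≈ -3.0333e+8 - 3.2083e+6*I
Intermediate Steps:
l(Q) = 1213/16 - Q/16 (l(Q) = (-29 + Q)/(-16) + 74 = (-29 + Q)*(-1/16) + 74 = (29/16 - Q/16) + 74 = 1213/16 - Q/16)
m(W) = -12*W (m(W) = (2*W)*(-6) = -12*W)
(√(l(-39) - 22687) + 14216)*(-22393 + m(-88)) = (√((1213/16 - 1/16*(-39)) - 22687) + 14216)*(-22393 - 12*(-88)) = (√((1213/16 + 39/16) - 22687) + 14216)*(-22393 + 1056) = (√(313/4 - 22687) + 14216)*(-21337) = (√(-90435/4) + 14216)*(-21337) = (I*√90435/2 + 14216)*(-21337) = (14216 + I*√90435/2)*(-21337) = -303326792 - 21337*I*√90435/2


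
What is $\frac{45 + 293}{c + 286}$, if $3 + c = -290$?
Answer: $- \frac{338}{7} \approx -48.286$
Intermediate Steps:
$c = -293$ ($c = -3 - 290 = -293$)
$\frac{45 + 293}{c + 286} = \frac{45 + 293}{-293 + 286} = \frac{338}{-7} = 338 \left(- \frac{1}{7}\right) = - \frac{338}{7}$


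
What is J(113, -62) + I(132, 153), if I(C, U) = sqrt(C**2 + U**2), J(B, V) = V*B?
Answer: -7006 + 3*sqrt(4537) ≈ -6803.9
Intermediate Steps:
J(B, V) = B*V
J(113, -62) + I(132, 153) = 113*(-62) + sqrt(132**2 + 153**2) = -7006 + sqrt(17424 + 23409) = -7006 + sqrt(40833) = -7006 + 3*sqrt(4537)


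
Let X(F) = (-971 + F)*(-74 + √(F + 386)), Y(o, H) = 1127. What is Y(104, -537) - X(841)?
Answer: -8493 + 130*√1227 ≈ -3939.3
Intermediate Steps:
X(F) = (-971 + F)*(-74 + √(386 + F))
Y(104, -537) - X(841) = 1127 - (71854 - 971*√(386 + 841) - 74*841 + 841*√(386 + 841)) = 1127 - (71854 - 971*√1227 - 62234 + 841*√1227) = 1127 - (9620 - 130*√1227) = 1127 + (-9620 + 130*√1227) = -8493 + 130*√1227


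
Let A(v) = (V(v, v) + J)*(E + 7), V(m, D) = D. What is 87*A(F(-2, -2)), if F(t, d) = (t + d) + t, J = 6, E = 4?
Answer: 0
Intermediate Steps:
F(t, d) = d + 2*t (F(t, d) = (d + t) + t = d + 2*t)
A(v) = 66 + 11*v (A(v) = (v + 6)*(4 + 7) = (6 + v)*11 = 66 + 11*v)
87*A(F(-2, -2)) = 87*(66 + 11*(-2 + 2*(-2))) = 87*(66 + 11*(-2 - 4)) = 87*(66 + 11*(-6)) = 87*(66 - 66) = 87*0 = 0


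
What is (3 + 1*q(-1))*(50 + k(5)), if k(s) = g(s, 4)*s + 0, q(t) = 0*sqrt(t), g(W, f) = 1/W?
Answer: 153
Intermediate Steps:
q(t) = 0
k(s) = 1 (k(s) = s/s + 0 = 1 + 0 = 1)
(3 + 1*q(-1))*(50 + k(5)) = (3 + 1*0)*(50 + 1) = (3 + 0)*51 = 3*51 = 153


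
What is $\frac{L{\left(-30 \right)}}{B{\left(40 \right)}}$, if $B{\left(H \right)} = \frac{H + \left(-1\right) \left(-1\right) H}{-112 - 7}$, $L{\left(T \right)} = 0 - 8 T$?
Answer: $-357$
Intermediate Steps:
$L{\left(T \right)} = - 8 T$
$B{\left(H \right)} = - \frac{2 H}{119}$ ($B{\left(H \right)} = \frac{H + 1 H}{-119} = \left(H + H\right) \left(- \frac{1}{119}\right) = 2 H \left(- \frac{1}{119}\right) = - \frac{2 H}{119}$)
$\frac{L{\left(-30 \right)}}{B{\left(40 \right)}} = \frac{\left(-8\right) \left(-30\right)}{\left(- \frac{2}{119}\right) 40} = \frac{240}{- \frac{80}{119}} = 240 \left(- \frac{119}{80}\right) = -357$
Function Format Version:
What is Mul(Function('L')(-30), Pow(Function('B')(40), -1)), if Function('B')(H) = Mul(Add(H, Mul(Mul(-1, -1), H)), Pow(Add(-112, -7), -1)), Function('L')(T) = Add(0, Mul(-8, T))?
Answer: -357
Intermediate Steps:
Function('L')(T) = Mul(-8, T)
Function('B')(H) = Mul(Rational(-2, 119), H) (Function('B')(H) = Mul(Add(H, Mul(1, H)), Pow(-119, -1)) = Mul(Add(H, H), Rational(-1, 119)) = Mul(Mul(2, H), Rational(-1, 119)) = Mul(Rational(-2, 119), H))
Mul(Function('L')(-30), Pow(Function('B')(40), -1)) = Mul(Mul(-8, -30), Pow(Mul(Rational(-2, 119), 40), -1)) = Mul(240, Pow(Rational(-80, 119), -1)) = Mul(240, Rational(-119, 80)) = -357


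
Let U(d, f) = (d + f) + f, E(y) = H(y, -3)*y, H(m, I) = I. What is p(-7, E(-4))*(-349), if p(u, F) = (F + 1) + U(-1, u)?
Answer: 698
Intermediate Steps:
E(y) = -3*y
U(d, f) = d + 2*f
p(u, F) = F + 2*u (p(u, F) = (F + 1) + (-1 + 2*u) = (1 + F) + (-1 + 2*u) = F + 2*u)
p(-7, E(-4))*(-349) = (-3*(-4) + 2*(-7))*(-349) = (12 - 14)*(-349) = -2*(-349) = 698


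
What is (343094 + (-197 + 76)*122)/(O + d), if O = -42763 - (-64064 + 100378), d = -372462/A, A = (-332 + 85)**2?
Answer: -6677068996/1608260385 ≈ -4.1517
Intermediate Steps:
A = 61009 (A = (-247)**2 = 61009)
d = -372462/61009 ≈ -6.1050
O = -79077 (O = -42763 - 1*36314 = -42763 - 36314 = -79077)
(343094 + (-197 + 76)*122)/(O + d) = (343094 + (-197 + 76)*122)/(-79077 - 372462/61009) = (343094 - 121*122)/(-4824781155/61009) = (343094 - 14762)*(-61009/4824781155) = 328332*(-61009/4824781155) = -6677068996/1608260385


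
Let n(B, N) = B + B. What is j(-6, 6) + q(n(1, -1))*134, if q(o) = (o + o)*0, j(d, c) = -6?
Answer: -6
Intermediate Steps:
n(B, N) = 2*B
q(o) = 0 (q(o) = (2*o)*0 = 0)
j(-6, 6) + q(n(1, -1))*134 = -6 + 0*134 = -6 + 0 = -6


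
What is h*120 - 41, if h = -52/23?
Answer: -7183/23 ≈ -312.30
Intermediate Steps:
h = -52/23 (h = -52*1/23 = -52/23 ≈ -2.2609)
h*120 - 41 = -52/23*120 - 41 = -6240/23 - 41 = -7183/23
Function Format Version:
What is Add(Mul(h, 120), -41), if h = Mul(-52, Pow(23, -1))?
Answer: Rational(-7183, 23) ≈ -312.30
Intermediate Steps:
h = Rational(-52, 23) (h = Mul(-52, Rational(1, 23)) = Rational(-52, 23) ≈ -2.2609)
Add(Mul(h, 120), -41) = Add(Mul(Rational(-52, 23), 120), -41) = Add(Rational(-6240, 23), -41) = Rational(-7183, 23)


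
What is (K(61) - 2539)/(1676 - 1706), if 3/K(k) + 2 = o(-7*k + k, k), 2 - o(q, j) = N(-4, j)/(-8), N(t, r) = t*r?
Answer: 30977/366 ≈ 84.637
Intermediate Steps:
N(t, r) = r*t
o(q, j) = 2 - j/2 (o(q, j) = 2 - j*(-4)/(-8) = 2 - (-4*j)*(-1)/8 = 2 - j/2)
K(k) = -6/k (K(k) = 3/(-2 + (2 - k/2)) = 3/((-k/2)) = 3*(-2/k) = -6/k)
(K(61) - 2539)/(1676 - 1706) = (-6/61 - 2539)/(1676 - 1706) = (-6*1/61 - 2539)/(-30) = (-6/61 - 2539)*(-1/30) = -154885/61*(-1/30) = 30977/366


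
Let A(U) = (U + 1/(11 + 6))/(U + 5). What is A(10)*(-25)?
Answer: -285/17 ≈ -16.765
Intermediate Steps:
A(U) = (1/17 + U)/(5 + U) (A(U) = (U + 1/17)/(5 + U) = (1/17 + U)/(5 + U))
A(10)*(-25) = ((1/17 + 10)/(5 + 10))*(-25) = ((171/17)/15)*(-25) = ((1/15)*(171/17))*(-25) = (57/85)*(-25) = -285/17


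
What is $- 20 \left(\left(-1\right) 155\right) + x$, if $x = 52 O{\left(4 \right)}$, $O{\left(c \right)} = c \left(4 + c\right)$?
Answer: $4764$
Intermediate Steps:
$x = 1664$ ($x = 52 \cdot 4 \left(4 + 4\right) = 52 \cdot 4 \cdot 8 = 52 \cdot 32 = 1664$)
$- 20 \left(\left(-1\right) 155\right) + x = - 20 \left(\left(-1\right) 155\right) + 1664 = \left(-20\right) \left(-155\right) + 1664 = 3100 + 1664 = 4764$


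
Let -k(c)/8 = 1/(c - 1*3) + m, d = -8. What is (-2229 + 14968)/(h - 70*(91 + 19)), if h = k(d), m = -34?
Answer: -140129/81700 ≈ -1.7152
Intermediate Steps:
k(c) = 272 - 8/(-3 + c) (k(c) = -8*(1/(c - 1*3) - 34) = -8*(1/(c - 3) - 34) = -8*(1/(-3 + c) - 34) = -8*(-34 + 1/(-3 + c)) = 272 - 8/(-3 + c))
h = 3000/11 (h = 8*(-103 + 34*(-8))/(-3 - 8) = 8*(-103 - 272)/(-11) = 8*(-1/11)*(-375) = 3000/11 ≈ 272.73)
(-2229 + 14968)/(h - 70*(91 + 19)) = (-2229 + 14968)/(3000/11 - 70*(91 + 19)) = 12739/(3000/11 - 70*110) = 12739/(3000/11 - 7700) = 12739/(-81700/11) = 12739*(-11/81700) = -140129/81700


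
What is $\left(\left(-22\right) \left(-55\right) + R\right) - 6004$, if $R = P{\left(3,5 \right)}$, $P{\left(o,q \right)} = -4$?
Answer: $-4798$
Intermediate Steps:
$R = -4$
$\left(\left(-22\right) \left(-55\right) + R\right) - 6004 = \left(\left(-22\right) \left(-55\right) - 4\right) - 6004 = \left(1210 - 4\right) - 6004 = 1206 - 6004 = -4798$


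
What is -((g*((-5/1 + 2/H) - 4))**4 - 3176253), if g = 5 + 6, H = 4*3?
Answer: -111408108433/1296 ≈ -8.5963e+7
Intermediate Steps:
H = 12
g = 11
-((g*((-5/1 + 2/H) - 4))**4 - 3176253) = -((11*((-5/1 + 2/12) - 4))**4 - 3176253) = -((11*((-5*1 + 2*(1/12)) - 4))**4 - 3176253) = -((11*((-5 + 1/6) - 4))**4 - 3176253) = -((11*(-29/6 - 4))**4 - 3176253) = -((11*(-53/6))**4 - 3176253) = -((-583/6)**4 - 3176253) = -(115524532321/1296 - 3176253) = -1*111408108433/1296 = -111408108433/1296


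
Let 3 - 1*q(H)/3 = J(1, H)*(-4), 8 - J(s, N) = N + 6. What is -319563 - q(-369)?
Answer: -324024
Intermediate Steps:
J(s, N) = 2 - N (J(s, N) = 8 - (N + 6) = 8 - (6 + N) = 8 + (-6 - N) = 2 - N)
q(H) = 33 - 12*H (q(H) = 9 - 3*(2 - H)*(-4) = 9 - 3*(-8 + 4*H) = 9 + (24 - 12*H) = 33 - 12*H)
-319563 - q(-369) = -319563 - (33 - 12*(-369)) = -319563 - (33 + 4428) = -319563 - 1*4461 = -319563 - 4461 = -324024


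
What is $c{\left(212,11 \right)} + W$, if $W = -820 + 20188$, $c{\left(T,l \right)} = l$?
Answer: $19379$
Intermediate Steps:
$W = 19368$
$c{\left(212,11 \right)} + W = 11 + 19368 = 19379$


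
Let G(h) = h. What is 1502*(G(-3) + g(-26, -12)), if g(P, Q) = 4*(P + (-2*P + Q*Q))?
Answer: 1016854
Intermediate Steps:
g(P, Q) = -4*P + 4*Q² (g(P, Q) = 4*(P + (-2*P + Q²)) = 4*(P + (Q² - 2*P)) = 4*(Q² - P) = -4*P + 4*Q²)
1502*(G(-3) + g(-26, -12)) = 1502*(-3 + (-4*(-26) + 4*(-12)²)) = 1502*(-3 + (104 + 4*144)) = 1502*(-3 + (104 + 576)) = 1502*(-3 + 680) = 1502*677 = 1016854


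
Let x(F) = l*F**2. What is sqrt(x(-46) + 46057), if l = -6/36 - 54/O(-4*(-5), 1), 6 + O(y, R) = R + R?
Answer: sqrt(668433)/3 ≈ 272.53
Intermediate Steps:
O(y, R) = -6 + 2*R (O(y, R) = -6 + (R + R) = -6 + 2*R)
l = 40/3 (l = -6/36 - 54/(-6 + 2*1) = -6*1/36 - 54/(-6 + 2) = -1/6 - 54/(-4) = -1/6 - 54*(-1/4) = -1/6 + 27/2 = 40/3 ≈ 13.333)
x(F) = 40*F**2/3
sqrt(x(-46) + 46057) = sqrt((40/3)*(-46)**2 + 46057) = sqrt((40/3)*2116 + 46057) = sqrt(84640/3 + 46057) = sqrt(222811/3) = sqrt(668433)/3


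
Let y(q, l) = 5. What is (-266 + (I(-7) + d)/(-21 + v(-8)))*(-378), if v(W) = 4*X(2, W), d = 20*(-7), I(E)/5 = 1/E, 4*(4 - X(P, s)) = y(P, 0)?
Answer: 95229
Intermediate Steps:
X(P, s) = 11/4 (X(P, s) = 4 - 1/4*5 = 4 - 5/4 = 11/4)
I(E) = 5/E
d = -140
v(W) = 11 (v(W) = 4*(11/4) = 11)
(-266 + (I(-7) + d)/(-21 + v(-8)))*(-378) = (-266 + (5/(-7) - 140)/(-21 + 11))*(-378) = (-266 + (5*(-1/7) - 140)/(-10))*(-378) = (-266 + (-5/7 - 140)*(-1/10))*(-378) = (-266 - 985/7*(-1/10))*(-378) = (-266 + 197/14)*(-378) = -3527/14*(-378) = 95229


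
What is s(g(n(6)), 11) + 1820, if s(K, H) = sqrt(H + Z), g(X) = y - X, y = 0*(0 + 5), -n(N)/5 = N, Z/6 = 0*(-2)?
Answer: 1820 + sqrt(11) ≈ 1823.3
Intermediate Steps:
Z = 0 (Z = 6*(0*(-2)) = 6*0 = 0)
n(N) = -5*N
y = 0 (y = 0*5 = 0)
g(X) = -X (g(X) = 0 - X = -X)
s(K, H) = sqrt(H) (s(K, H) = sqrt(H + 0) = sqrt(H))
s(g(n(6)), 11) + 1820 = sqrt(11) + 1820 = 1820 + sqrt(11)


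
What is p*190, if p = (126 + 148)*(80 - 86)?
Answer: -312360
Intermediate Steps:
p = -1644 (p = 274*(-6) = -1644)
p*190 = -1644*190 = -312360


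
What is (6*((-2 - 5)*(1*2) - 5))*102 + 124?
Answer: -11504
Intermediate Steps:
(6*((-2 - 5)*(1*2) - 5))*102 + 124 = (6*(-7*2 - 5))*102 + 124 = (6*(-14 - 5))*102 + 124 = (6*(-19))*102 + 124 = -114*102 + 124 = -11628 + 124 = -11504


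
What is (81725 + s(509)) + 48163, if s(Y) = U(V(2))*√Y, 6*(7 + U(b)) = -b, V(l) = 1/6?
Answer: 129888 - 253*√509/36 ≈ 1.2973e+5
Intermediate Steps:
V(l) = ⅙
U(b) = -7 - b/6 (U(b) = -7 + (-b)/6 = -7 - b/6)
s(Y) = -253*√Y/36 (s(Y) = (-7 - ⅙*⅙)*√Y = (-7 - 1/36)*√Y = -253*√Y/36)
(81725 + s(509)) + 48163 = (81725 - 253*√509/36) + 48163 = 129888 - 253*√509/36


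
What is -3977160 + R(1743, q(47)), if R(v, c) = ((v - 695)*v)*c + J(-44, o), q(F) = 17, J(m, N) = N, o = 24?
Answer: 27076152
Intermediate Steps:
R(v, c) = 24 + c*v*(-695 + v) (R(v, c) = ((v - 695)*v)*c + 24 = ((-695 + v)*v)*c + 24 = (v*(-695 + v))*c + 24 = c*v*(-695 + v) + 24 = 24 + c*v*(-695 + v))
-3977160 + R(1743, q(47)) = -3977160 + (24 + 17*1743² - 695*17*1743) = -3977160 + (24 + 17*3038049 - 20593545) = -3977160 + (24 + 51646833 - 20593545) = -3977160 + 31053312 = 27076152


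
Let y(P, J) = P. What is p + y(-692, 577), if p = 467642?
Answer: 466950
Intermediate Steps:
p + y(-692, 577) = 467642 - 692 = 466950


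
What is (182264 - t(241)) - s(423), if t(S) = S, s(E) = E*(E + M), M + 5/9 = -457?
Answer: 196640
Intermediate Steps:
M = -4118/9 (M = -5/9 - 457 = -4118/9 ≈ -457.56)
s(E) = E*(-4118/9 + E) (s(E) = E*(E - 4118/9) = E*(-4118/9 + E))
(182264 - t(241)) - s(423) = (182264 - 1*241) - 423*(-4118 + 9*423)/9 = (182264 - 241) - 423*(-4118 + 3807)/9 = 182023 - 423*(-311)/9 = 182023 - 1*(-14617) = 182023 + 14617 = 196640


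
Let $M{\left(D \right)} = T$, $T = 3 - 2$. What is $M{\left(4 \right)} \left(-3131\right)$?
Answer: $-3131$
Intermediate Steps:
$T = 1$ ($T = 3 - 2 = 1$)
$M{\left(D \right)} = 1$
$M{\left(4 \right)} \left(-3131\right) = 1 \left(-3131\right) = -3131$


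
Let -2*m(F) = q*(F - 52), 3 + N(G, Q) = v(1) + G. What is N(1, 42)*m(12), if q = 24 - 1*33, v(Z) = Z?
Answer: 180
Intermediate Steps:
q = -9 (q = 24 - 33 = -9)
N(G, Q) = -2 + G (N(G, Q) = -3 + (1 + G) = -2 + G)
m(F) = -234 + 9*F/2 (m(F) = -(-9)*(F - 52)/2 = -(-9)*(-52 + F)/2 = -(468 - 9*F)/2 = -234 + 9*F/2)
N(1, 42)*m(12) = (-2 + 1)*(-234 + (9/2)*12) = -(-234 + 54) = -1*(-180) = 180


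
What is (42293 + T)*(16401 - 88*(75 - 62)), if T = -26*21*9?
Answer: 570291403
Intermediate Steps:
T = -4914 (T = -546*9 = -4914)
(42293 + T)*(16401 - 88*(75 - 62)) = (42293 - 4914)*(16401 - 88*(75 - 62)) = 37379*(16401 - 88*13) = 37379*(16401 - 1144) = 37379*15257 = 570291403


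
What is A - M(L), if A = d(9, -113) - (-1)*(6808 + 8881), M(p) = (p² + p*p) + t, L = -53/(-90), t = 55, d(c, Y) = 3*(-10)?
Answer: 63193391/4050 ≈ 15603.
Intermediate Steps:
d(c, Y) = -30
L = 53/90 (L = -53*(-1/90) = 53/90 ≈ 0.58889)
M(p) = 55 + 2*p² (M(p) = (p² + p*p) + 55 = (p² + p²) + 55 = 2*p² + 55 = 55 + 2*p²)
A = 15659 (A = -30 - (-1)*(6808 + 8881) = -30 - (-1)*15689 = -30 - 1*(-15689) = -30 + 15689 = 15659)
A - M(L) = 15659 - (55 + 2*(53/90)²) = 15659 - (55 + 2*(2809/8100)) = 15659 - (55 + 2809/4050) = 15659 - 1*225559/4050 = 15659 - 225559/4050 = 63193391/4050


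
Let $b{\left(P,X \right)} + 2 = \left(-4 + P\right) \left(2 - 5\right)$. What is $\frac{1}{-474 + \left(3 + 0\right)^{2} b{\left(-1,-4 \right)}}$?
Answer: $- \frac{1}{357} \approx -0.0028011$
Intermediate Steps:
$b{\left(P,X \right)} = 10 - 3 P$ ($b{\left(P,X \right)} = -2 + \left(-4 + P\right) \left(2 - 5\right) = -2 + \left(-4 + P\right) \left(-3\right) = -2 - \left(-12 + 3 P\right) = 10 - 3 P$)
$\frac{1}{-474 + \left(3 + 0\right)^{2} b{\left(-1,-4 \right)}} = \frac{1}{-474 + \left(3 + 0\right)^{2} \left(10 - -3\right)} = \frac{1}{-474 + 3^{2} \left(10 + 3\right)} = \frac{1}{-474 + 9 \cdot 13} = \frac{1}{-474 + 117} = \frac{1}{-357} = - \frac{1}{357}$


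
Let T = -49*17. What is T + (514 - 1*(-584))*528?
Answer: 578911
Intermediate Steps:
T = -833
T + (514 - 1*(-584))*528 = -833 + (514 - 1*(-584))*528 = -833 + (514 + 584)*528 = -833 + 1098*528 = -833 + 579744 = 578911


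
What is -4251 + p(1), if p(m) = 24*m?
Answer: -4227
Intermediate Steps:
-4251 + p(1) = -4251 + 24*1 = -4251 + 24 = -4227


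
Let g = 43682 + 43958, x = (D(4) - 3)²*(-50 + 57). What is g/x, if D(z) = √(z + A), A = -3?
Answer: 3130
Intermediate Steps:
D(z) = √(-3 + z) (D(z) = √(z - 3) = √(-3 + z))
x = 28 (x = (√(-3 + 4) - 3)²*(-50 + 57) = (√1 - 3)²*7 = (1 - 3)²*7 = (-2)²*7 = 4*7 = 28)
g = 87640
g/x = 87640/28 = 87640*(1/28) = 3130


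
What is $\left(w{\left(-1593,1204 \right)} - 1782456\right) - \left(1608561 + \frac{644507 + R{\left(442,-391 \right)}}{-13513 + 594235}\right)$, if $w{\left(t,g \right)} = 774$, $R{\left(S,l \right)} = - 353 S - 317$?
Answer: $- \frac{984394591805}{290361} \approx -3.3902 \cdot 10^{6}$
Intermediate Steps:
$R{\left(S,l \right)} = -317 - 353 S$
$\left(w{\left(-1593,1204 \right)} - 1782456\right) - \left(1608561 + \frac{644507 + R{\left(442,-391 \right)}}{-13513 + 594235}\right) = \left(774 - 1782456\right) - \left(1608561 + \frac{644507 - 156343}{-13513 + 594235}\right) = -1781682 - \left(1608561 + \frac{644507 - 156343}{580722}\right) = -1781682 - \left(1608561 + \left(644507 - 156343\right) \frac{1}{580722}\right) = -1781682 - \left(1608561 + 488164 \cdot \frac{1}{580722}\right) = -1781682 - \frac{467063624603}{290361} = - \frac{984394591805}{290361}$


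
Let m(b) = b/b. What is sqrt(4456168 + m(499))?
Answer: sqrt(4456169) ≈ 2111.0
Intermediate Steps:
m(b) = 1
sqrt(4456168 + m(499)) = sqrt(4456168 + 1) = sqrt(4456169)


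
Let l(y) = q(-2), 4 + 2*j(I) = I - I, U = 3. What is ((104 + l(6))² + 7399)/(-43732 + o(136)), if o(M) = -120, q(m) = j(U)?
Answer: -937/2308 ≈ -0.40598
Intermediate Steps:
j(I) = -2 (j(I) = -2 + (I - I)/2 = -2 + (½)*0 = -2 + 0 = -2)
q(m) = -2
l(y) = -2
((104 + l(6))² + 7399)/(-43732 + o(136)) = ((104 - 2)² + 7399)/(-43732 - 120) = (102² + 7399)/(-43852) = (10404 + 7399)*(-1/43852) = 17803*(-1/43852) = -937/2308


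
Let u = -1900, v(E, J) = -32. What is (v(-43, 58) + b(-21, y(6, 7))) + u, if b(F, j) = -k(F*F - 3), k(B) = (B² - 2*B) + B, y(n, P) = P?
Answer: -193338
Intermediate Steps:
k(B) = B² - B
b(F, j) = -(-4 + F²)*(-3 + F²) (b(F, j) = -(F*F - 3)*(-1 + (F*F - 3)) = -(F² - 3)*(-1 + (F² - 3)) = -(-3 + F²)*(-1 + (-3 + F²)) = -(-3 + F²)*(-4 + F²) = -(-4 + F²)*(-3 + F²))
(v(-43, 58) + b(-21, y(6, 7))) + u = (-32 + (-12 - 1*(-21)⁴ + 7*(-21)²)) - 1900 = (-32 + (-12 - 1*194481 + 7*441)) - 1900 = (-32 + (-12 - 194481 + 3087)) - 1900 = (-32 - 191406) - 1900 = -191438 - 1900 = -193338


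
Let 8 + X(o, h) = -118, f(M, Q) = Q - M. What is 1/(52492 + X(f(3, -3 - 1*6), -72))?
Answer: 1/52366 ≈ 1.9096e-5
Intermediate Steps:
X(o, h) = -126 (X(o, h) = -8 - 118 = -126)
1/(52492 + X(f(3, -3 - 1*6), -72)) = 1/(52492 - 126) = 1/52366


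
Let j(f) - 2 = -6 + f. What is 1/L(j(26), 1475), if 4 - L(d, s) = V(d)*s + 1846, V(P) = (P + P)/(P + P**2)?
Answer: -23/45316 ≈ -0.00050755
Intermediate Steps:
j(f) = -4 + f (j(f) = 2 + (-6 + f) = -4 + f)
V(P) = 2*P/(P + P**2) (V(P) = (2*P)/(P + P**2) = 2*P/(P + P**2))
L(d, s) = -1842 - 2*s/(1 + d) (L(d, s) = 4 - ((2/(1 + d))*s + 1846) = 4 - (2*s/(1 + d) + 1846) = 4 - (1846 + 2*s/(1 + d)) = 4 + (-1846 - 2*s/(1 + d)) = -1842 - 2*s/(1 + d))
1/L(j(26), 1475) = 1/(2*(-921 - 1*1475 - 921*(-4 + 26))/(1 + (-4 + 26))) = 1/(2*(-921 - 1475 - 921*22)/(1 + 22)) = 1/(2*(-921 - 1475 - 20262)/23) = 1/(2*(1/23)*(-22658)) = 1/(-45316/23) = -23/45316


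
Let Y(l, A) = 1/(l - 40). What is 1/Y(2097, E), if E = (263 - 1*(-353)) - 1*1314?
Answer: 2057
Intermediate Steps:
E = -698 (E = (263 + 353) - 1314 = 616 - 1314 = -698)
Y(l, A) = 1/(-40 + l)
1/Y(2097, E) = 1/(1/(-40 + 2097)) = 1/(1/2057) = 2057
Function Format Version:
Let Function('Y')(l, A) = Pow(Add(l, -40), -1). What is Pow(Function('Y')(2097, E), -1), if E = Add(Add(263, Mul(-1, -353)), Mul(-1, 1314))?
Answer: 2057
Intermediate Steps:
E = -698 (E = Add(Add(263, 353), -1314) = Add(616, -1314) = -698)
Function('Y')(l, A) = Pow(Add(-40, l), -1)
Pow(Function('Y')(2097, E), -1) = Pow(Pow(Add(-40, 2097), -1), -1) = Pow(Pow(2057, -1), -1) = Pow(Rational(1, 2057), -1) = 2057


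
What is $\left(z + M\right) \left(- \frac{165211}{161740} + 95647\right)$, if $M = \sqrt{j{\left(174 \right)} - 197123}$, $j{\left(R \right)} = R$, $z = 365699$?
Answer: $\frac{5657283284302731}{161740} + \frac{15469780569 i \sqrt{196949}}{161740} \approx 3.4978 \cdot 10^{10} + 4.2447 \cdot 10^{7} i$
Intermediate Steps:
$M = i \sqrt{196949}$ ($M = \sqrt{174 - 197123} = \sqrt{-196949} = i \sqrt{196949} \approx 443.79 i$)
$\left(z + M\right) \left(- \frac{165211}{161740} + 95647\right) = \left(365699 + i \sqrt{196949}\right) \left(- \frac{165211}{161740} + 95647\right) = \left(365699 + i \sqrt{196949}\right) \frac{15469780569}{161740} = \frac{5657283284302731}{161740} + \frac{15469780569 i \sqrt{196949}}{161740}$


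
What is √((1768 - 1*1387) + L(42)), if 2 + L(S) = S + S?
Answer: √463 ≈ 21.517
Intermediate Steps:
L(S) = -2 + 2*S (L(S) = -2 + (S + S) = -2 + 2*S)
√((1768 - 1*1387) + L(42)) = √((1768 - 1*1387) + (-2 + 2*42)) = √((1768 - 1387) + (-2 + 84)) = √(381 + 82) = √463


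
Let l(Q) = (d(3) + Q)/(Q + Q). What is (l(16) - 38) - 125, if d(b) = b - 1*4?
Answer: -5201/32 ≈ -162.53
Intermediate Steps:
d(b) = -4 + b (d(b) = b - 4 = -4 + b)
l(Q) = (-1 + Q)/(2*Q) (l(Q) = ((-4 + 3) + Q)/(Q + Q) = (-1 + Q)/((2*Q)) = (-1 + Q)*(1/(2*Q)) = (-1 + Q)/(2*Q))
(l(16) - 38) - 125 = ((½)*(-1 + 16)/16 - 38) - 125 = ((½)*(1/16)*15 - 38) - 125 = (15/32 - 38) - 125 = -1201/32 - 125 = -5201/32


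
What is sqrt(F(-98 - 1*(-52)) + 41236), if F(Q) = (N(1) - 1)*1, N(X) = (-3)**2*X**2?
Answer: 2*sqrt(10311) ≈ 203.09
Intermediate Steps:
N(X) = 9*X**2
F(Q) = 8 (F(Q) = (9*1**2 - 1)*1 = (9*1 - 1)*1 = (9 - 1)*1 = 8*1 = 8)
sqrt(F(-98 - 1*(-52)) + 41236) = sqrt(8 + 41236) = sqrt(41244) = 2*sqrt(10311)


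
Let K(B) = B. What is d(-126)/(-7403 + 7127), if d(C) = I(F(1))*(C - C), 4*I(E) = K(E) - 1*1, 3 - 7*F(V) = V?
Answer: 0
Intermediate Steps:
F(V) = 3/7 - V/7
I(E) = -1/4 + E/4 (I(E) = (E - 1*1)/4 = (E - 1)/4 = (-1 + E)/4 = -1/4 + E/4)
d(C) = 0 (d(C) = (-1/4 + (3/7 - 1/7*1)/4)*(C - C) = (-1/4 + (3/7 - 1/7)/4)*0 = (-1/4 + (1/4)*(2/7))*0 = (-1/4 + 1/14)*0 = -5/28*0 = 0)
d(-126)/(-7403 + 7127) = 0/(-7403 + 7127) = 0/(-276) = 0*(-1/276) = 0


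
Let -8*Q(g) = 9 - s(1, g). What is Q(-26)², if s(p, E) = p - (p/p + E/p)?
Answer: 289/64 ≈ 4.5156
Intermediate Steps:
s(p, E) = -1 + p - E/p (s(p, E) = p - (1 + E/p) = p + (-1 - E/p) = -1 + p - E/p)
Q(g) = -9/8 - g/8 (Q(g) = -(9 - (-1 + 1 - 1*g/1))/8 = -(9 - (-1 + 1 - 1*g*1))/8 = -(9 - (-1 + 1 - g))/8 = -(9 - (-1)*g)/8 = -(9 + g)/8 = -9/8 - g/8)
Q(-26)² = (-9/8 - ⅛*(-26))² = (-9/8 + 13/4)² = (17/8)² = 289/64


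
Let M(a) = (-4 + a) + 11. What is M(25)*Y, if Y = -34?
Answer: -1088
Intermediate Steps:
M(a) = 7 + a
M(25)*Y = (7 + 25)*(-34) = 32*(-34) = -1088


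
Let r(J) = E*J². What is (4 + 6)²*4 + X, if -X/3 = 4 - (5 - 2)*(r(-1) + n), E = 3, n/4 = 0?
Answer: 415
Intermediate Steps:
n = 0 (n = 4*0 = 0)
r(J) = 3*J²
X = 15 (X = -3*(4 - (5 - 2)*(3*(-1)² + 0)) = -3*(4 - 3*(3*1 + 0)) = -3*(4 - 3*(3 + 0)) = -3*(4 - 3*3) = -3*(4 - 1*9) = -3*(4 - 9) = -3*(-5) = 15)
(4 + 6)²*4 + X = (4 + 6)²*4 + 15 = 10²*4 + 15 = 100*4 + 15 = 400 + 15 = 415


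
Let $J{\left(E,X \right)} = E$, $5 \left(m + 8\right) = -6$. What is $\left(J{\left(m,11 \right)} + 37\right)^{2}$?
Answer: $\frac{19321}{25} \approx 772.84$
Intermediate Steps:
$m = - \frac{46}{5}$ ($m = -8 + \frac{1}{5} \left(-6\right) = -8 - \frac{6}{5} = - \frac{46}{5} \approx -9.2$)
$\left(J{\left(m,11 \right)} + 37\right)^{2} = \left(- \frac{46}{5} + 37\right)^{2} = \left(\frac{139}{5}\right)^{2} = \frac{19321}{25}$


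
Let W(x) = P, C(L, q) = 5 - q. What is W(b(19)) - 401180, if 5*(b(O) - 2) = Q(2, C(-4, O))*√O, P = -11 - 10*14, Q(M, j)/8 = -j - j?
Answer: -401331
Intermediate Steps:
Q(M, j) = -16*j (Q(M, j) = 8*(-j - j) = 8*(-2*j) = -16*j)
P = -151 (P = -11 - 140 = -151)
b(O) = 2 + √O*(-80 + 16*O)/5 (b(O) = 2 + ((-16*(5 - O))*√O)/5 = 2 + ((-80 + 16*O)*√O)/5 = 2 + (√O*(-80 + 16*O))/5 = 2 + √O*(-80 + 16*O)/5)
W(x) = -151
W(b(19)) - 401180 = -151 - 401180 = -401331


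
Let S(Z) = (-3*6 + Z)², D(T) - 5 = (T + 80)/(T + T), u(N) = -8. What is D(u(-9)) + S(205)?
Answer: 69939/2 ≈ 34970.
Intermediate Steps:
D(T) = 5 + (80 + T)/(2*T) (D(T) = 5 + (T + 80)/(T + T) = 5 + (80 + T)/((2*T)) = 5 + (80 + T)*(1/(2*T)) = 5 + (80 + T)/(2*T))
S(Z) = (-18 + Z)²
D(u(-9)) + S(205) = (11/2 + 40/(-8)) + (-18 + 205)² = (11/2 + 40*(-⅛)) + 187² = (11/2 - 5) + 34969 = ½ + 34969 = 69939/2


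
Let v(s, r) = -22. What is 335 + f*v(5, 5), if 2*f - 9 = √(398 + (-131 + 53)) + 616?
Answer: -6540 - 88*√5 ≈ -6736.8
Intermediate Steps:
f = 625/2 + 4*√5 (f = 9/2 + (√(398 + (-131 + 53)) + 616)/2 = 9/2 + (√(398 - 78) + 616)/2 = 9/2 + (√320 + 616)/2 = 9/2 + (8*√5 + 616)/2 = 9/2 + (616 + 8*√5)/2 = 9/2 + (308 + 4*√5) = 625/2 + 4*√5 ≈ 321.44)
335 + f*v(5, 5) = 335 + (625/2 + 4*√5)*(-22) = 335 + (-6875 - 88*√5) = -6540 - 88*√5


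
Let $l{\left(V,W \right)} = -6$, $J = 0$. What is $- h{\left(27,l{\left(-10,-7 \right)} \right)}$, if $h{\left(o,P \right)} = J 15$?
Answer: $0$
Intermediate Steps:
$h{\left(o,P \right)} = 0$ ($h{\left(o,P \right)} = 0 \cdot 15 = 0$)
$- h{\left(27,l{\left(-10,-7 \right)} \right)} = \left(-1\right) 0 = 0$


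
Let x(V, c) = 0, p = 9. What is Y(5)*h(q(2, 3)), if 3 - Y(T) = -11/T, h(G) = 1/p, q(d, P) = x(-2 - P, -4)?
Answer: 26/45 ≈ 0.57778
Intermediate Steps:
q(d, P) = 0
h(G) = 1/9
Y(T) = 3 + 11/T (Y(T) = 3 - (-11)/T = 3 + 11/T)
Y(5)*h(q(2, 3)) = (3 + 11/5)*(1/9) = (26/5)*(1/9) = 26/45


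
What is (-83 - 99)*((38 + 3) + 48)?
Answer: -16198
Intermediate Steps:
(-83 - 99)*((38 + 3) + 48) = -182*(41 + 48) = -182*89 = -16198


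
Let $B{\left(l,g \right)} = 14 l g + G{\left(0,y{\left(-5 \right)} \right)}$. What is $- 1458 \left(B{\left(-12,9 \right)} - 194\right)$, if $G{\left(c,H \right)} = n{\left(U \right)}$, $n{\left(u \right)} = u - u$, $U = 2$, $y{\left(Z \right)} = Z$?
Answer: $2487348$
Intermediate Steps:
$n{\left(u \right)} = 0$
$G{\left(c,H \right)} = 0$
$B{\left(l,g \right)} = 14 g l$ ($B{\left(l,g \right)} = 14 l g + 0 = 14 g l + 0 = 14 g l$)
$- 1458 \left(B{\left(-12,9 \right)} - 194\right) = - 1458 \left(14 \cdot 9 \left(-12\right) - 194\right) = - 1458 \left(-1512 - 194\right) = \left(-1458\right) \left(-1706\right) = 2487348$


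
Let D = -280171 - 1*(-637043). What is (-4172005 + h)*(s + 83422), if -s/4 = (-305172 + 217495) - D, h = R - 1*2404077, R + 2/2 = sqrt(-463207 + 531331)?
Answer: -12242154482294 + 3723236*sqrt(17031) ≈ -1.2242e+13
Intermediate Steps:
R = -1 + 2*sqrt(17031) (R = -1 + sqrt(-463207 + 531331) = -1 + sqrt(68124) = -1 + 2*sqrt(17031) ≈ 260.01)
D = 356872 (D = -280171 + 637043 = 356872)
h = -2404078 + 2*sqrt(17031) (h = (-1 + 2*sqrt(17031)) - 1*2404077 = (-1 + 2*sqrt(17031)) - 2404077 = -2404078 + 2*sqrt(17031) ≈ -2.4038e+6)
s = 1778196 (s = -4*((-305172 + 217495) - 1*356872) = -4*(-87677 - 356872) = -4*(-444549) = 1778196)
(-4172005 + h)*(s + 83422) = (-4172005 + (-2404078 + 2*sqrt(17031)))*(1778196 + 83422) = (-6576083 + 2*sqrt(17031))*1861618 = -12242154482294 + 3723236*sqrt(17031)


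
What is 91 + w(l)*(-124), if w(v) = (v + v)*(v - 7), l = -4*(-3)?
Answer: -14789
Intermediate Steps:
l = 12
w(v) = 2*v*(-7 + v) (w(v) = (2*v)*(-7 + v) = 2*v*(-7 + v))
91 + w(l)*(-124) = 91 + (2*12*(-7 + 12))*(-124) = 91 + (2*12*5)*(-124) = 91 + 120*(-124) = 91 - 14880 = -14789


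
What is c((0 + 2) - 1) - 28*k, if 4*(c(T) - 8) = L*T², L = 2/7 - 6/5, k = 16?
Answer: -15408/35 ≈ -440.23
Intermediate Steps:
L = -32/35 (L = 2*(⅐) - 6*⅕ = 2/7 - 6/5 = -32/35 ≈ -0.91429)
c(T) = 8 - 8*T²/35 (c(T) = 8 + (-32*T²/35)/4 = 8 - 8*T²/35)
c((0 + 2) - 1) - 28*k = (8 - 8*((0 + 2) - 1)²/35) - 28*16 = (8 - 8*(2 - 1)²/35) - 448 = (8 - 8/35*1²) - 448 = (8 - 8/35*1) - 448 = (8 - 8/35) - 448 = 272/35 - 448 = -15408/35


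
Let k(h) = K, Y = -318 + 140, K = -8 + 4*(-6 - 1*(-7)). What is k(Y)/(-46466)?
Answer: 2/23233 ≈ 8.6084e-5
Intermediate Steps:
K = -4 (K = -8 + 4*(-6 + 7) = -8 + 4*1 = -8 + 4 = -4)
Y = -178
k(h) = -4
k(Y)/(-46466) = -4/(-46466) = -4*(-1/46466) = 2/23233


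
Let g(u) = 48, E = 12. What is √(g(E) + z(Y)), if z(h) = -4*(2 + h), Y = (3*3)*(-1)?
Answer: 2*√19 ≈ 8.7178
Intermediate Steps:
Y = -9 (Y = 9*(-1) = -9)
z(h) = -8 - 4*h
√(g(E) + z(Y)) = √(48 + (-8 - 4*(-9))) = √(48 + (-8 + 36)) = √(48 + 28) = √76 = 2*√19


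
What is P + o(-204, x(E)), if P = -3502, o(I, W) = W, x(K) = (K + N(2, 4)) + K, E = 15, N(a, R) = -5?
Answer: -3477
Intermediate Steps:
x(K) = -5 + 2*K (x(K) = (K - 5) + K = (-5 + K) + K = -5 + 2*K)
P + o(-204, x(E)) = -3502 + (-5 + 2*15) = -3502 + (-5 + 30) = -3502 + 25 = -3477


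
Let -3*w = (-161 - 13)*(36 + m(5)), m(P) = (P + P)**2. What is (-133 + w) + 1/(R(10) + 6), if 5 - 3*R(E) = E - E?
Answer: 178368/23 ≈ 7755.1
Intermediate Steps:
m(P) = 4*P**2 (m(P) = (2*P)**2 = 4*P**2)
R(E) = 5/3 (R(E) = 5/3 - (E - E)/3 = 5/3 - 1/3*0 = 5/3 + 0 = 5/3)
w = 7888 (w = -(-161 - 13)*(36 + 4*5**2)/3 = -(-58)*(36 + 4*25) = -(-58)*(36 + 100) = -(-58)*136 = -1/3*(-23664) = 7888)
(-133 + w) + 1/(R(10) + 6) = (-133 + 7888) + 1/(5/3 + 6) = 7755 + 1/(23/3) = 7755 + 3/23 = 178368/23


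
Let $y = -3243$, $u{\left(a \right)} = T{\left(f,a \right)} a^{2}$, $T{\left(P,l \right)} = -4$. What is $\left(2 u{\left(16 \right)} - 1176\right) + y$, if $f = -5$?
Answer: $-6467$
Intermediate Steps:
$u{\left(a \right)} = - 4 a^{2}$
$\left(2 u{\left(16 \right)} - 1176\right) + y = \left(2 \left(- 4 \cdot 16^{2}\right) - 1176\right) - 3243 = \left(2 \left(\left(-4\right) 256\right) - 1176\right) - 3243 = \left(2 \left(-1024\right) - 1176\right) - 3243 = \left(-2048 - 1176\right) - 3243 = -3224 - 3243 = -6467$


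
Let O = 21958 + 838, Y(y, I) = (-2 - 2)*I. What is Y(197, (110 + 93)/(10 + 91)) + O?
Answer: 2301584/101 ≈ 22788.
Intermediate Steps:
Y(y, I) = -4*I
O = 22796
Y(197, (110 + 93)/(10 + 91)) + O = -4*(110 + 93)/(10 + 91) + 22796 = -812/101 + 22796 = 2301584/101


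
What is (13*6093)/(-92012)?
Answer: -79209/92012 ≈ -0.86086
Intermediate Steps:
(13*6093)/(-92012) = 79209*(-1/92012) = -79209/92012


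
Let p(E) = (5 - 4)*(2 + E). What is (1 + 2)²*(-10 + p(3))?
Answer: -45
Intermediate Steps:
p(E) = 2 + E (p(E) = 1*(2 + E) = 2 + E)
(1 + 2)²*(-10 + p(3)) = (1 + 2)²*(-10 + (2 + 3)) = 3²*(-10 + 5) = 9*(-5) = -45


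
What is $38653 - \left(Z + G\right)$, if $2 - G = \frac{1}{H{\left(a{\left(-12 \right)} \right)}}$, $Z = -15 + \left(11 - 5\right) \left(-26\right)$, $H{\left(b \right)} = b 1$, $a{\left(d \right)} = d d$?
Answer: $\frac{5590369}{144} \approx 38822.0$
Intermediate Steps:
$a{\left(d \right)} = d^{2}$
$H{\left(b \right)} = b$
$Z = -171$ ($Z = -15 + \left(11 - 5\right) \left(-26\right) = -15 + 6 \left(-26\right) = -15 - 156 = -171$)
$G = \frac{287}{144}$ ($G = 2 - \frac{1}{\left(-12\right)^{2}} = 2 - \frac{1}{144} = \frac{287}{144} \approx 1.9931$)
$38653 - \left(Z + G\right) = 38653 - \left(-171 + \frac{287}{144}\right) = 38653 - - \frac{24337}{144} = 38653 + \frac{24337}{144} = \frac{5590369}{144}$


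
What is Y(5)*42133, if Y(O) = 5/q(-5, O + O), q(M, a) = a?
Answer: 42133/2 ≈ 21067.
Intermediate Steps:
Y(O) = 5/(2*O) (Y(O) = 5/(O + O) = 5/((2*O)) = 5*(1/(2*O)) = 5/(2*O))
Y(5)*42133 = ((5/2)/5)*42133 = ((5/2)*(1/5))*42133 = (1/2)*42133 = 42133/2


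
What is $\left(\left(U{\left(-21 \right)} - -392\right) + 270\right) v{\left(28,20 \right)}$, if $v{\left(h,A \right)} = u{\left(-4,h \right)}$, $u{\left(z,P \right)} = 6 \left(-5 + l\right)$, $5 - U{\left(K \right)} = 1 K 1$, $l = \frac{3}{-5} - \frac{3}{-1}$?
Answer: $- \frac{53664}{5} \approx -10733.0$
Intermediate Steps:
$l = \frac{12}{5}$ ($l = 3 \left(- \frac{1}{5}\right) - -3 = - \frac{3}{5} + 3 = \frac{12}{5} \approx 2.4$)
$U{\left(K \right)} = 5 - K$ ($U{\left(K \right)} = 5 - 1 K 1 = 5 - K 1 = 5 - K$)
$u{\left(z,P \right)} = - \frac{78}{5}$ ($u{\left(z,P \right)} = 6 \left(-5 + \frac{12}{5}\right) = 6 \left(- \frac{13}{5}\right) = - \frac{78}{5}$)
$v{\left(h,A \right)} = - \frac{78}{5}$
$\left(\left(U{\left(-21 \right)} - -392\right) + 270\right) v{\left(28,20 \right)} = \left(\left(\left(5 - -21\right) - -392\right) + 270\right) \left(- \frac{78}{5}\right) = \left(\left(\left(5 + 21\right) + 392\right) + 270\right) \left(- \frac{78}{5}\right) = \left(\left(26 + 392\right) + 270\right) \left(- \frac{78}{5}\right) = \left(418 + 270\right) \left(- \frac{78}{5}\right) = 688 \left(- \frac{78}{5}\right) = - \frac{53664}{5}$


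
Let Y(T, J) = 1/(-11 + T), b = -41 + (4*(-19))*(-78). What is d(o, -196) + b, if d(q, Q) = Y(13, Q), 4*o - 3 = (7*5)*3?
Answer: 11775/2 ≈ 5887.5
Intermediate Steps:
o = 27 (o = ¾ + ((7*5)*3)/4 = ¾ + (35*3)/4 = ¾ + (¼)*105 = ¾ + 105/4 = 27)
b = 5887 (b = -41 - 76*(-78) = -41 + 5928 = 5887)
d(q, Q) = ½ (d(q, Q) = 1/(-11 + 13) = 1/2 = ½)
d(o, -196) + b = ½ + 5887 = 11775/2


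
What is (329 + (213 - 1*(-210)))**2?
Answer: 565504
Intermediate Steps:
(329 + (213 - 1*(-210)))**2 = (329 + (213 + 210))**2 = (329 + 423)**2 = 752**2 = 565504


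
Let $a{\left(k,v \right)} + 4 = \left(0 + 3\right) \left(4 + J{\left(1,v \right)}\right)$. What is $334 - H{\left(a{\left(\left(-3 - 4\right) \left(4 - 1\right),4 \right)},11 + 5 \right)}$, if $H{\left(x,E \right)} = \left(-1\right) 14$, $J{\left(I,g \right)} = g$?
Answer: $348$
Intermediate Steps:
$a{\left(k,v \right)} = 8 + 3 v$ ($a{\left(k,v \right)} = -4 + \left(0 + 3\right) \left(4 + v\right) = -4 + 3 \left(4 + v\right) = -4 + \left(12 + 3 v\right) = 8 + 3 v$)
$H{\left(x,E \right)} = -14$
$334 - H{\left(a{\left(\left(-3 - 4\right) \left(4 - 1\right),4 \right)},11 + 5 \right)} = 334 - -14 = 334 + 14 = 348$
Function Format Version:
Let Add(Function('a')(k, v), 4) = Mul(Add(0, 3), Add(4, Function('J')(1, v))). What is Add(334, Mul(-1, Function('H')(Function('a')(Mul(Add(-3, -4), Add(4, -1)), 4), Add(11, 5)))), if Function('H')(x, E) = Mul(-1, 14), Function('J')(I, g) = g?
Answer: 348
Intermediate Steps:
Function('a')(k, v) = Add(8, Mul(3, v)) (Function('a')(k, v) = Add(-4, Mul(Add(0, 3), Add(4, v))) = Add(-4, Mul(3, Add(4, v))) = Add(-4, Add(12, Mul(3, v))) = Add(8, Mul(3, v)))
Function('H')(x, E) = -14
Add(334, Mul(-1, Function('H')(Function('a')(Mul(Add(-3, -4), Add(4, -1)), 4), Add(11, 5)))) = Add(334, Mul(-1, -14)) = Add(334, 14) = 348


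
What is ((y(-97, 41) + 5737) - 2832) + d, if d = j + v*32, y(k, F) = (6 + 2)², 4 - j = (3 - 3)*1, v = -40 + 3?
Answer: 1789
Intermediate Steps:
v = -37
j = 4 (j = 4 - (3 - 3) = 4 - 0 = 4 - 1*0 = 4 + 0 = 4)
y(k, F) = 64 (y(k, F) = 8² = 64)
d = -1180 (d = 4 - 37*32 = 4 - 1184 = -1180)
((y(-97, 41) + 5737) - 2832) + d = ((64 + 5737) - 2832) - 1180 = (5801 - 2832) - 1180 = 2969 - 1180 = 1789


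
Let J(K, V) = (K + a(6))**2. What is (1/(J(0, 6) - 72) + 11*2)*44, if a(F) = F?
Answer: 8701/9 ≈ 966.78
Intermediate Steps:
J(K, V) = (6 + K)**2 (J(K, V) = (K + 6)**2 = (6 + K)**2)
(1/(J(0, 6) - 72) + 11*2)*44 = (1/((6 + 0)**2 - 72) + 11*2)*44 = (1/(6**2 - 72) + 22)*44 = (1/(36 - 72) + 22)*44 = (1/(-36) + 22)*44 = (-1/36 + 22)*44 = (791/36)*44 = 8701/9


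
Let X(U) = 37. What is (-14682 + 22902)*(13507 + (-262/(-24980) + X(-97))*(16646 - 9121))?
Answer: 2998011926010/1249 ≈ 2.4003e+9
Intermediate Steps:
(-14682 + 22902)*(13507 + (-262/(-24980) + X(-97))*(16646 - 9121)) = (-14682 + 22902)*(13507 + (-262/(-24980) + 37)*(16646 - 9121)) = 8220*(13507 + (-262*(-1/24980) + 37)*7525) = 8220*(13507 + (131/12490 + 37)*7525) = 8220*(13507 + (462261/12490)*7525) = 8220*(13507 + 695702805/2498) = 8220*(729443291/2498) = 2998011926010/1249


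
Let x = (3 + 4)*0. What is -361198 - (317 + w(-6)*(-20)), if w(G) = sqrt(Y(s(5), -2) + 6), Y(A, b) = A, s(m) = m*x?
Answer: -361515 + 20*sqrt(6) ≈ -3.6147e+5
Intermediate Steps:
x = 0 (x = 7*0 = 0)
s(m) = 0 (s(m) = m*0 = 0)
w(G) = sqrt(6) (w(G) = sqrt(0 + 6) = sqrt(6))
-361198 - (317 + w(-6)*(-20)) = -361198 - (317 + sqrt(6)*(-20)) = -361198 - (317 - 20*sqrt(6)) = -361198 + (-317 + 20*sqrt(6)) = -361515 + 20*sqrt(6)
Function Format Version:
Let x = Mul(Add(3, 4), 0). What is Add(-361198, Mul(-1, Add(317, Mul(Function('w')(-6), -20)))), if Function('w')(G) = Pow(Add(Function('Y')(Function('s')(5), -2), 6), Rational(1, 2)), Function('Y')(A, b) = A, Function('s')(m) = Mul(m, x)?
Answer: Add(-361515, Mul(20, Pow(6, Rational(1, 2)))) ≈ -3.6147e+5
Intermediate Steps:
x = 0 (x = Mul(7, 0) = 0)
Function('s')(m) = 0 (Function('s')(m) = Mul(m, 0) = 0)
Function('w')(G) = Pow(6, Rational(1, 2)) (Function('w')(G) = Pow(Add(0, 6), Rational(1, 2)) = Pow(6, Rational(1, 2)))
Add(-361198, Mul(-1, Add(317, Mul(Function('w')(-6), -20)))) = Add(-361198, Mul(-1, Add(317, Mul(Pow(6, Rational(1, 2)), -20)))) = Add(-361198, Mul(-1, Add(317, Mul(-20, Pow(6, Rational(1, 2)))))) = Add(-361198, Add(-317, Mul(20, Pow(6, Rational(1, 2))))) = Add(-361515, Mul(20, Pow(6, Rational(1, 2))))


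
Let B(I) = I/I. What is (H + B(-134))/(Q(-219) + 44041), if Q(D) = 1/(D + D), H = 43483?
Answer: 19045992/19289957 ≈ 0.98735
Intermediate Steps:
B(I) = 1
Q(D) = 1/(2*D)
(H + B(-134))/(Q(-219) + 44041) = (43483 + 1)/((½)/(-219) + 44041) = 43484/((½)*(-1/219) + 44041) = 43484/(-1/438 + 44041) = 43484/(19289957/438) = 43484*(438/19289957) = 19045992/19289957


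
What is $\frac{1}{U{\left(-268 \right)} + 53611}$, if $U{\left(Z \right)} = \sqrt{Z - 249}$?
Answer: $\frac{53611}{2874139838} - \frac{i \sqrt{517}}{2874139838} \approx 1.8653 \cdot 10^{-5} - 7.9111 \cdot 10^{-9} i$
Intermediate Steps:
$U{\left(Z \right)} = \sqrt{-249 + Z}$
$\frac{1}{U{\left(-268 \right)} + 53611} = \frac{1}{\sqrt{-249 - 268} + 53611} = \frac{1}{\sqrt{-517} + 53611} = \frac{1}{i \sqrt{517} + 53611} = \frac{1}{53611 + i \sqrt{517}}$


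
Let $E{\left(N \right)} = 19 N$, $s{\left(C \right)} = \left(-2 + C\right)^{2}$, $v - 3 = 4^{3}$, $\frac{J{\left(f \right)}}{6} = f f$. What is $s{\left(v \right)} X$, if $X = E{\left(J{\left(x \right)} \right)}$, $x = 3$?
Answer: $4334850$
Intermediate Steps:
$J{\left(f \right)} = 6 f^{2}$ ($J{\left(f \right)} = 6 f f = 6 f^{2}$)
$v = 67$ ($v = 3 + 4^{3} = 3 + 64 = 67$)
$X = 1026$ ($X = 19 \cdot 6 \cdot 3^{2} = 19 \cdot 6 \cdot 9 = 19 \cdot 54 = 1026$)
$s{\left(v \right)} X = \left(-2 + 67\right)^{2} \cdot 1026 = 65^{2} \cdot 1026 = 4225 \cdot 1026 = 4334850$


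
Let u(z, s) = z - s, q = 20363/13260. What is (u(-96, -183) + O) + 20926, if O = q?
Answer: 278652743/13260 ≈ 21015.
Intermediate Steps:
q = 20363/13260 (q = 20363*(1/13260) = 20363/13260 ≈ 1.5357)
O = 20363/13260 ≈ 1.5357
(u(-96, -183) + O) + 20926 = ((-96 - 1*(-183)) + 20363/13260) + 20926 = ((-96 + 183) + 20363/13260) + 20926 = (87 + 20363/13260) + 20926 = 1173983/13260 + 20926 = 278652743/13260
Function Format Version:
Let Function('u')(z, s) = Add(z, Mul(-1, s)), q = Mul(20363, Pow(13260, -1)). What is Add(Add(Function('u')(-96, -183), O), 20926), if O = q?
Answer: Rational(278652743, 13260) ≈ 21015.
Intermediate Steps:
q = Rational(20363, 13260) (q = Mul(20363, Rational(1, 13260)) = Rational(20363, 13260) ≈ 1.5357)
O = Rational(20363, 13260) ≈ 1.5357
Add(Add(Function('u')(-96, -183), O), 20926) = Add(Add(Add(-96, Mul(-1, -183)), Rational(20363, 13260)), 20926) = Add(Add(Add(-96, 183), Rational(20363, 13260)), 20926) = Add(Add(87, Rational(20363, 13260)), 20926) = Add(Rational(1173983, 13260), 20926) = Rational(278652743, 13260)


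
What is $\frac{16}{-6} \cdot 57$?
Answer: $-152$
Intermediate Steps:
$\frac{16}{-6} \cdot 57 = 16 \left(- \frac{1}{6}\right) 57 = \left(- \frac{8}{3}\right) 57 = -152$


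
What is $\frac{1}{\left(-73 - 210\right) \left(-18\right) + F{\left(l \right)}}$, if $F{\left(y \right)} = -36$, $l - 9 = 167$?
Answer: $\frac{1}{5058} \approx 0.00019771$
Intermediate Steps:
$l = 176$ ($l = 9 + 167 = 176$)
$\frac{1}{\left(-73 - 210\right) \left(-18\right) + F{\left(l \right)}} = \frac{1}{\left(-73 - 210\right) \left(-18\right) - 36} = \frac{1}{\left(-283\right) \left(-18\right) - 36} = \frac{1}{5094 - 36} = \frac{1}{5058}$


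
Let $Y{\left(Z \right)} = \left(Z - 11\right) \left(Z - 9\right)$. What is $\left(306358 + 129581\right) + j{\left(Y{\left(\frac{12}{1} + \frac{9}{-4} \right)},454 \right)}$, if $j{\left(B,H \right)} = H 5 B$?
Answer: $\frac{3470487}{8} \approx 4.3381 \cdot 10^{5}$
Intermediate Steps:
$Y{\left(Z \right)} = \left(-11 + Z\right) \left(-9 + Z\right)$
$j{\left(B,H \right)} = 5 B H$ ($j{\left(B,H \right)} = 5 H B = 5 B H$)
$\left(306358 + 129581\right) + j{\left(Y{\left(\frac{12}{1} + \frac{9}{-4} \right)},454 \right)} = \left(306358 + 129581\right) + 5 \left(99 + \left(\frac{12}{1} + \frac{9}{-4}\right)^{2} - 20 \left(\frac{12}{1} + \frac{9}{-4}\right)\right) 454 = 435939 + 5 \left(99 + \left(12 \cdot 1 + 9 \left(- \frac{1}{4}\right)\right)^{2} - 20 \left(12 \cdot 1 + 9 \left(- \frac{1}{4}\right)\right)\right) 454 = 435939 + 5 \left(99 + \left(12 - \frac{9}{4}\right)^{2} - 20 \left(12 - \frac{9}{4}\right)\right) 454 = 435939 + 5 \left(99 + \left(\frac{39}{4}\right)^{2} - 195\right) 454 = 435939 + 5 \left(99 + \frac{1521}{16} - 195\right) 454 = 435939 + 5 \left(- \frac{15}{16}\right) 454 = 435939 - \frac{17025}{8} = \frac{3470487}{8}$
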